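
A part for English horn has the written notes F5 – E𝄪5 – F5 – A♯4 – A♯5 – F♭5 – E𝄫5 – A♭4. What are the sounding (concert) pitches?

The English horn sounds a perfect fifth below written, so transpose each written note down a perfect fifth.
F5 gives Bb4
E##5 gives A##4
F5 gives Bb4
A#4 gives D#4
A#5 gives D#5
Fb5 gives Bbb4
Ebb5 gives Abb4
Ab4 gives Db4

Bb4 A##4 Bb4 D#4 D#5 Bbb4 Abb4 Db4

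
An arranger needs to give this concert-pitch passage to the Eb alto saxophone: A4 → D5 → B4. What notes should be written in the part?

F#5 B5 G#5

Written C4 sounds as Eb3 on the Eb alto saxophone, so concert pitches are written a major sixth up.
A4 becomes F#5
D5 becomes B5
B4 becomes G#5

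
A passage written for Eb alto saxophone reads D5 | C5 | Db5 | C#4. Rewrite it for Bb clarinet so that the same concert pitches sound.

First find concert pitch: the Eb alto saxophone sounds a major sixth below written, so D5 C5 Db5 C#4 sounds F4 Eb4 Fb4 E3.
Then write for Bb clarinet: it sounds a major second below written, so the part must be a major second above concert.
F4 → G4
Eb4 → F4
Fb4 → Gb4
E3 → F#3

G4 F4 Gb4 F#3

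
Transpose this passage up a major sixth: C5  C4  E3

A5 A4 C#4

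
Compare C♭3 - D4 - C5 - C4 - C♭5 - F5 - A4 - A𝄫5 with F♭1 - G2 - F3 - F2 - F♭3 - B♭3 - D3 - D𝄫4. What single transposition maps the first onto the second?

Take the first pair: Cb3 → Fb1. C to F spans 12 letter names, so the interval is some kind of twelfth.
Fb1 to Cb3 is 19 semitones, which makes it a perfect twelfth; the second version is lower, so the direction is down.
Checking another pair — Abb5 → Dbb4 — gives the same interval.

down a perfect twelfth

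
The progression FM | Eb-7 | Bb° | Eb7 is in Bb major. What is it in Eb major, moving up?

Bb major up to Eb major is a perfect fourth; each chord root moves by that interval while the quality stays the same.
FM: root F up a perfect fourth → Bb, giving BbM.
Eb-7: root Eb up a perfect fourth → Ab, giving Ab-7.
Bb°: root Bb up a perfect fourth → Eb, giving Eb°.
Eb7: root Eb up a perfect fourth → Ab, giving Ab7.

BbM Ab-7 Eb° Ab7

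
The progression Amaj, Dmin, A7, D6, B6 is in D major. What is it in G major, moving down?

D major down to G major is a perfect fifth; each chord root moves by that interval while the quality stays the same.
Amaj: root A down a perfect fifth → D, giving Dmaj.
Dmin: root D down a perfect fifth → G, giving Gmin.
A7: root A down a perfect fifth → D, giving D7.
D6: root D down a perfect fifth → G, giving G6.
B6: root B down a perfect fifth → E, giving E6.

Dmaj Gmin D7 G6 E6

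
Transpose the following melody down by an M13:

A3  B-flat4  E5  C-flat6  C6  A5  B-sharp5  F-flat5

C2 Db3 G3 Ebb4 Eb4 C4 D#4 Abb3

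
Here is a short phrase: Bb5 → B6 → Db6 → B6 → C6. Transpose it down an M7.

Bb5 down a major seventh is Cb5.
A major seventh down from B6 gives C6.
Db6 down a major seventh is Ebb5.
B6: a seventh down reaches C, and 11 semitones makes it C6.
C6: a seventh down reaches D, and 11 semitones makes it Db5.

Cb5 C6 Ebb5 C6 Db5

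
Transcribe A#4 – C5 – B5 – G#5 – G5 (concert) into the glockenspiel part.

The glockenspiel sounds a perfect fifteenth above written, so the written part must be a perfect fifteenth below concert — transpose each note down.
A#4 gives A#2
C5 gives C3
B5 gives B3
G#5 gives G#3
G5 gives G3

A#2 C3 B3 G#3 G3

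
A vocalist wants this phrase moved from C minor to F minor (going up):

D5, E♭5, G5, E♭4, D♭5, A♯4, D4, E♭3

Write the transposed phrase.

G5 Ab5 C6 Ab4 Gb5 D#5 G4 Ab3

From C up to F is a perfect fourth; apply that to each pitch.
D5 to G5
Eb5 to Ab5
G5 to C6
Eb4 to Ab4
Db5 to Gb5
A#4 to D#5
D4 to G4
Eb3 to Ab3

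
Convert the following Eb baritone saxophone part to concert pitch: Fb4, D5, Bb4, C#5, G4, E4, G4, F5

Abb2 F3 Db3 E3 Bb2 G2 Bb2 Ab3

The Eb baritone saxophone sounds a major thirteenth below written, so transpose each written note down a major thirteenth.
Fb4 to Abb2
D5 to F3
Bb4 to Db3
C#5 to E3
G4 to Bb2
E4 to G2
G4 to Bb2
F5 to Ab3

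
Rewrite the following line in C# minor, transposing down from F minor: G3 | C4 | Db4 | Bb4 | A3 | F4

D#3 G#3 A3 F#4 E#3 C#4

F minor to C# minor down is a diminished fourth, so every note moves down by that interval.
G3 → D#3
C4 → G#3
Db4 → A3
Bb4 → F#4
A3 → E#3
F4 → C#4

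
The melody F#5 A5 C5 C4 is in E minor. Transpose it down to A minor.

E minor to A minor down is a perfect fifth, so every note moves down by that interval.
F#5 -> B4
A5 -> D5
C5 -> F4
C4 -> F3

B4 D5 F4 F3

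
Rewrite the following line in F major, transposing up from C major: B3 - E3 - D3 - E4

E4 A3 G3 A4

C major to F major up is a perfect fourth, so every note moves up by that interval.
B3 -> E4
E3 -> A3
D3 -> G3
E4 -> A4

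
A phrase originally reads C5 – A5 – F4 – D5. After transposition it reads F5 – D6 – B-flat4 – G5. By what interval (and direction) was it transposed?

Take the first pair: C5 → F5. C to F spans 4 letter names, so the interval is some kind of fourth.
C5 to F5 is 5 semitones, which makes it a perfect fourth; the second version is higher, so the direction is up.
Checking another pair — D5 → G5 — gives the same interval.

up a perfect fourth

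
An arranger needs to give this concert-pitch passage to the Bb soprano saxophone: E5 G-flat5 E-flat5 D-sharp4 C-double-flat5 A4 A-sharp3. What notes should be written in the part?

The Bb soprano saxophone sounds a major second below written, so the written part must be a major second above concert — transpose each note up.
E5 gives F#5
Gb5 gives Ab5
Eb5 gives F5
D#4 gives E#4
Cbb5 gives Dbb5
A4 gives B4
A#3 gives B#3

F#5 Ab5 F5 E#4 Dbb5 B4 B#3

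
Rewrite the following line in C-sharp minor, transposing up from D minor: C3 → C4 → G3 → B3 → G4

From D up to C-sharp is a major seventh; apply that to each pitch.
C3 becomes B3
C4 becomes B4
G3 becomes F#4
B3 becomes A#4
G4 becomes F#5

B3 B4 F#4 A#4 F#5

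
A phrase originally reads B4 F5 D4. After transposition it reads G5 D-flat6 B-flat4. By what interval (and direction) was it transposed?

From B4 to G5 is 6 letter names — a sixth of some quality.
B4 to G5 is 8 semitones, which makes it a minor sixth; the second version is higher, so the direction is up.
Checking another pair — D4 → Bb4 — gives the same interval.

up a minor sixth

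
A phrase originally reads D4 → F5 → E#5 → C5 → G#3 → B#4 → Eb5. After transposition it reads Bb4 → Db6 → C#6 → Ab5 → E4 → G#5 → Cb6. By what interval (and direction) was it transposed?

From D4 to Bb4 is 6 letter names — a sixth of some quality.
D4 to Bb4 is 8 semitones, which makes it a minor sixth; the second version is higher, so the direction is up.
Checking another pair — Eb5 → Cb6 — gives the same interval.

up a minor sixth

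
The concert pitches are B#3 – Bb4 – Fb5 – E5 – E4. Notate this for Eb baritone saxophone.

The Eb baritone saxophone sounds a major thirteenth below written, so the written part must be a major thirteenth above concert — transpose each note up.
B#3 -> G##5
Bb4 -> G6
Fb5 -> Db7
E5 -> C#7
E4 -> C#6

G##5 G6 Db7 C#7 C#6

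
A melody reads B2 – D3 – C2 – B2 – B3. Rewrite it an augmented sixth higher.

G##3 B#3 A#2 G##3 G##4

B2 gives G##3
D3 gives B#3
C2 gives A#2
B2 gives G##3
B3 gives G##4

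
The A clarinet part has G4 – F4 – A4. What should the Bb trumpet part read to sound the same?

F#4 E4 G#4

First find concert pitch: the A clarinet sounds a minor third below written, so G4 F4 A4 sounds E4 D4 F#4.
Then write for Bb trumpet: it sounds a major second below written, so the part must be a major second above concert.
E4 → F#4
D4 → E4
F#4 → G#4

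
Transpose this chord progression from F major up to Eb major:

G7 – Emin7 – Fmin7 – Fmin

F7 Dmin7 Ebmin7 Ebmin

F major up to Eb major is a minor seventh; each chord root moves by that interval while the quality stays the same.
G7: root G up a minor seventh → F, giving F7.
Emin7: root E up a minor seventh → D, giving Dmin7.
Fmin7: root F up a minor seventh → Eb, giving Ebmin7.
Fmin: root F up a minor seventh → Eb, giving Ebmin.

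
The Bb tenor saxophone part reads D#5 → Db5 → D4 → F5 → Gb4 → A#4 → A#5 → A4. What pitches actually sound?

C#4 Cb4 C3 Eb4 Fb3 G#3 G#4 G3

The Bb tenor saxophone sounds a major ninth below written, so transpose each written note down a major ninth.
D#5 becomes C#4
Db5 becomes Cb4
D4 becomes C3
F5 becomes Eb4
Gb4 becomes Fb3
A#4 becomes G#3
A#5 becomes G#4
A4 becomes G3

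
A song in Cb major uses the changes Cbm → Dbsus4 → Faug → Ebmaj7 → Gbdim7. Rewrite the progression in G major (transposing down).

Cb major down to G major is a diminished fourth; each chord root moves by that interval while the quality stays the same.
Cbm: root Cb down a diminished fourth → G, giving Gm.
Dbsus4: root Db down a diminished fourth → A, giving Asus4.
Faug: root F down a diminished fourth → C#, giving C#aug.
Ebmaj7: root Eb down a diminished fourth → B, giving Bmaj7.
Gbdim7: root Gb down a diminished fourth → D, giving Ddim7.

Gm Asus4 C#aug Bmaj7 Ddim7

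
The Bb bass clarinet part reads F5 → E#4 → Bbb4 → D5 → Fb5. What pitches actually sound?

Eb4 D#3 Abb3 C4 Ebb4

Written C4 on the Bb bass clarinet sounds as Bb2, a major ninth lower; apply that shift to every note.
F5 -> Eb4
E#4 -> D#3
Bbb4 -> Abb3
D5 -> C4
Fb5 -> Ebb4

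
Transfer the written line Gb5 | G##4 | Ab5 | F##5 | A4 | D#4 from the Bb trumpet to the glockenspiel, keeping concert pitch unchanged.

First find concert pitch: the Bb trumpet sounds a major second below written, so Gb5 G##4 Ab5 F##5 A4 D#4 sounds Fb5 F##4 Gb5 E#5 G4 C#4.
Then write for glockenspiel: it sounds a perfect fifteenth above written, so the part must be a perfect fifteenth below concert.
Fb5 → Fb3
F##4 → F##2
Gb5 → Gb3
E#5 → E#3
G4 → G2
C#4 → C#2

Fb3 F##2 Gb3 E#3 G2 C#2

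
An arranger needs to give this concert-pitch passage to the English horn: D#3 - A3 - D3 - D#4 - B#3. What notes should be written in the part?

A#3 E4 A3 A#4 F##4

The English horn sounds a perfect fifth below written, so the written part must be a perfect fifth above concert — transpose each note up.
D#3 gives A#3
A3 gives E4
D3 gives A3
D#4 gives A#4
B#3 gives F##4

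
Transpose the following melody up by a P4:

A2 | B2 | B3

A2 gives D3
B2 gives E3
B3 gives E4

D3 E3 E4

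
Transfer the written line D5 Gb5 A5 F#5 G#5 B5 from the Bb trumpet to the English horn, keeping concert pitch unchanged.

G5 Cb6 D6 B5 C#6 E6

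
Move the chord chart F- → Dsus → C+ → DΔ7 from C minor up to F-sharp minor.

B- G#sus F#+ G#Δ7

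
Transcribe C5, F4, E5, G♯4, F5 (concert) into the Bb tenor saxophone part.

D6 G5 F#6 A#5 G6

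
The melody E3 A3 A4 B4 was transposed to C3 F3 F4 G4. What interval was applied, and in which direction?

From E3 to C3 is 3 letter names — a third of some quality.
C3 to E3 is 4 semitones, which makes it a major third; the second version is lower, so the direction is down.
Checking another pair — B4 → G4 — gives the same interval.

down a major third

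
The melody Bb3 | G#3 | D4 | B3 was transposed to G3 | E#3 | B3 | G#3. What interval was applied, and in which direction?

From Bb3 to G3 is 3 letter names — a third of some quality.
G3 to Bb3 is 3 semitones, which makes it a minor third; the second version is lower, so the direction is down.
Checking another pair — B3 → G#3 — gives the same interval.

down a minor third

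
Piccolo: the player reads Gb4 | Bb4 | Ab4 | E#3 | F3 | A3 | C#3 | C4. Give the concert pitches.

Written C4 on the piccolo sounds as C5, a perfect octave higher; apply that shift to every note.
Gb4 gives Gb5
Bb4 gives Bb5
Ab4 gives Ab5
E#3 gives E#4
F3 gives F4
A3 gives A4
C#3 gives C#4
C4 gives C5

Gb5 Bb5 Ab5 E#4 F4 A4 C#4 C5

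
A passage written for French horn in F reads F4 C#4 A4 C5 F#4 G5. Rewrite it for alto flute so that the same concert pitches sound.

Eb4 B3 G4 Bb4 E4 F5

First find concert pitch: the French horn in F sounds a perfect fifth below written, so F4 C#4 A4 C5 F#4 G5 sounds Bb3 F#3 D4 F4 B3 C5.
Then write for alto flute: it sounds a perfect fourth below written, so the part must be a perfect fourth above concert.
Bb3 → Eb4
F#3 → B3
D4 → G4
F4 → Bb4
B3 → E4
C5 → F5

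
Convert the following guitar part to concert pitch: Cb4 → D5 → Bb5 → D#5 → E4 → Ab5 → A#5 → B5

Written C4 on the guitar sounds as C3, a perfect octave lower; apply that shift to every note.
Cb4 gives Cb3
D5 gives D4
Bb5 gives Bb4
D#5 gives D#4
E4 gives E3
Ab5 gives Ab4
A#5 gives A#4
B5 gives B4

Cb3 D4 Bb4 D#4 E3 Ab4 A#4 B4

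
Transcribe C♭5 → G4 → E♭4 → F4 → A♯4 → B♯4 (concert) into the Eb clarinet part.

Ab4 E4 C4 D4 F##4 G##4

The Eb clarinet sounds a minor third above written, so the written part must be a minor third below concert — transpose each note down.
Cb5 gives Ab4
G4 gives E4
Eb4 gives C4
F4 gives D4
A#4 gives F##4
B#4 gives G##4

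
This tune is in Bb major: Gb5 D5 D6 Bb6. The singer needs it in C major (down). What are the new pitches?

Ab4 E4 E5 C6

Bb major to C major down is a minor seventh, so every note moves down by that interval.
Gb5 to Ab4
D5 to E4
D6 to E5
Bb6 to C6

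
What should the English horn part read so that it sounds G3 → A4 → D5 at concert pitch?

D4 E5 A5

The English horn sounds a perfect fifth below written, so the written part must be a perfect fifth above concert — transpose each note up.
G3 becomes D4
A4 becomes E5
D5 becomes A5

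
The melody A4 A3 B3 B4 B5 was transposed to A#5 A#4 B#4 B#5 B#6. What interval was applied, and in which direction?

Take the first pair: A4 → A#5. A to A spans 8 letter names, so the interval is some kind of octave.
A4 to A#5 is 13 semitones, which makes it an augmented octave; the second version is higher, so the direction is up.
Checking another pair — B5 → B#6 — gives the same interval.

up an augmented octave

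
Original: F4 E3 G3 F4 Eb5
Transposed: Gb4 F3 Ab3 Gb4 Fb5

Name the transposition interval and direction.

up a minor second

From F4 to Gb4 is 2 letter names — a second of some quality.
F4 to Gb4 is 1 semitone, which makes it a minor second; the second version is higher, so the direction is up.
Checking another pair — Eb5 → Fb5 — gives the same interval.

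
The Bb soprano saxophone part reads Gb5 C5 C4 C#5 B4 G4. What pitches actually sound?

Fb5 Bb4 Bb3 B4 A4 F4

Written C4 on the Bb soprano saxophone sounds as Bb3, a major second lower; apply that shift to every note.
Gb5 becomes Fb5
C5 becomes Bb4
C4 becomes Bb3
C#5 becomes B4
B4 becomes A4
G4 becomes F4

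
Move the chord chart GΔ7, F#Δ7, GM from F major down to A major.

BΔ7 A#Δ7 BM

F major down to A major is a minor sixth; each chord root moves by that interval while the quality stays the same.
GΔ7: root G down a minor sixth → B, giving BΔ7.
F#Δ7: root F# down a minor sixth → A#, giving A#Δ7.
GM: root G down a minor sixth → B, giving BM.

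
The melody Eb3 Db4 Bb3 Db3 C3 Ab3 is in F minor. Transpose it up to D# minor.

C#4 B4 G#4 B3 A#3 F#4

From F up to D# is an augmented sixth; apply that to each pitch.
Eb3 to C#4
Db4 to B4
Bb3 to G#4
Db3 to B3
C3 to A#3
Ab3 to F#4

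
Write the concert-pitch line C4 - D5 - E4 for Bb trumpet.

Written C4 sounds as Bb3 on the Bb trumpet, so concert pitches are written a major second up.
C4 becomes D4
D5 becomes E5
E4 becomes F#4

D4 E5 F#4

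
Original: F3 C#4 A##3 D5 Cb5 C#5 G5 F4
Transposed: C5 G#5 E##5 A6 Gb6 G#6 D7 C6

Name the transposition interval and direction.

Take the first pair: F3 → C5. F to C spans 12 letter names, so the interval is some kind of twelfth.
F3 to C5 is 19 semitones, which makes it a perfect twelfth; the second version is higher, so the direction is up.
Checking another pair — F4 → C6 — gives the same interval.

up a perfect twelfth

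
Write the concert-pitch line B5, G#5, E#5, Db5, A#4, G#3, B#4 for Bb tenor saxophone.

Written C4 sounds as Bb2 on the Bb tenor saxophone, so concert pitches are written a major ninth up.
B5 → C#7
G#5 → A#6
E#5 → F##6
Db5 → Eb6
A#4 → B#5
G#3 → A#4
B#4 → C##6

C#7 A#6 F##6 Eb6 B#5 A#4 C##6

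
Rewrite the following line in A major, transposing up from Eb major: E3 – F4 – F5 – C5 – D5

A#3 B4 B5 F#5 G#5

From Eb up to A is an augmented fourth; apply that to each pitch.
E3 becomes A#3
F4 becomes B4
F5 becomes B5
C5 becomes F#5
D5 becomes G#5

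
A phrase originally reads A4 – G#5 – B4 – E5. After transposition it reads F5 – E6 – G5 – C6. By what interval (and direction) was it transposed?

up a minor sixth

From A4 to F5 is 6 letter names — a sixth of some quality.
A4 to F5 is 8 semitones, which makes it a minor sixth; the second version is higher, so the direction is up.
Checking another pair — E5 → C6 — gives the same interval.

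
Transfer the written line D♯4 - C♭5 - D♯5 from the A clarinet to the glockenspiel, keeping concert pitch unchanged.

First find concert pitch: the A clarinet sounds a minor third below written, so D♯4 C♭5 D♯5 sounds B#3 Ab4 B#4.
Then write for glockenspiel: it sounds a perfect fifteenth above written, so the part must be a perfect fifteenth below concert.
B#3 → B#1
Ab4 → Ab2
B#4 → B#2

B#1 Ab2 B#2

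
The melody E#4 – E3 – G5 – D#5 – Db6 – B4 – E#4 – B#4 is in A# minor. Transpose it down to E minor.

B3 Bb2 Db5 A4 Abb5 F4 B3 F#4

A# minor to E minor down is an augmented fourth, so every note moves down by that interval.
E#4 to B3
E3 to Bb2
G5 to Db5
D#5 to A4
Db6 to Abb5
B4 to F4
E#4 to B3
B#4 to F#4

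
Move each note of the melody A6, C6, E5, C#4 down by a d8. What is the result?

A#5 C#5 E#4 C##3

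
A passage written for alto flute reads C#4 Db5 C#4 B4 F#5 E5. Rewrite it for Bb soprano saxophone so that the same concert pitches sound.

First find concert pitch: the alto flute sounds a perfect fourth below written, so C#4 Db5 C#4 B4 F#5 E5 sounds G#3 Ab4 G#3 F#4 C#5 B4.
Then write for Bb soprano saxophone: it sounds a major second below written, so the part must be a major second above concert.
G#3 → A#3
Ab4 → Bb4
G#3 → A#3
F#4 → G#4
C#5 → D#5
B4 → C#5

A#3 Bb4 A#3 G#4 D#5 C#5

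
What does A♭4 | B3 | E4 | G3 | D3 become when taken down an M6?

Ab4 → Cb4
B3 → D3
E4 → G3
G3 → Bb2
D3 → F2

Cb4 D3 G3 Bb2 F2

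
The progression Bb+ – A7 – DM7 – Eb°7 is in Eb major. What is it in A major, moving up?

Eb major up to A major is an augmented fourth; each chord root moves by that interval while the quality stays the same.
Bb+: root Bb up an augmented fourth → E, giving E+.
A7: root A up an augmented fourth → D#, giving D#7.
DM7: root D up an augmented fourth → G#, giving G#M7.
Eb°7: root Eb up an augmented fourth → A, giving A°7.

E+ D#7 G#M7 A°7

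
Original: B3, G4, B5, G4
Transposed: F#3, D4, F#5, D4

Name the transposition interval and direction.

down a perfect fourth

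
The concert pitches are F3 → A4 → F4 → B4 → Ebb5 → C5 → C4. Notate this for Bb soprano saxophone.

The Bb soprano saxophone sounds a major second below written, so the written part must be a major second above concert — transpose each note up.
F3 gives G3
A4 gives B4
F4 gives G4
B4 gives C#5
Ebb5 gives Fb5
C5 gives D5
C4 gives D4

G3 B4 G4 C#5 Fb5 D5 D4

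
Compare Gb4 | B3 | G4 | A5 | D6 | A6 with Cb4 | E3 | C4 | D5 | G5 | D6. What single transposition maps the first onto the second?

down a perfect fifth

Take the first pair: Gb4 → Cb4. G to C spans 5 letter names, so the interval is some kind of fifth.
Cb4 to Gb4 is 7 semitones, which makes it a perfect fifth; the second version is lower, so the direction is down.
Checking another pair — A6 → D6 — gives the same interval.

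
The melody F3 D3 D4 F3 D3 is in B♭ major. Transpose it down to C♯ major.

From B♭ down to C♯ is a diminished seventh; apply that to each pitch.
F3 -> G#2
D3 -> E#2
D4 -> E#3
F3 -> G#2
D3 -> E#2

G#2 E#2 E#3 G#2 E#2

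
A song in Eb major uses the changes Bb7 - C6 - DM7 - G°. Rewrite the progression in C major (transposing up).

Eb major up to C major is a major sixth; each chord root moves by that interval while the quality stays the same.
Bb7: root Bb up a major sixth → G, giving G7.
C6: root C up a major sixth → A, giving A6.
DM7: root D up a major sixth → B, giving BM7.
G°: root G up a major sixth → E, giving E°.

G7 A6 BM7 E°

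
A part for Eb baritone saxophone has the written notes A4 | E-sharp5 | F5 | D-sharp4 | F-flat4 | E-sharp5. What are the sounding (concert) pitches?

The Eb baritone saxophone sounds a major thirteenth below written, so transpose each written note down a major thirteenth.
A4 -> C3
E#5 -> G#3
F5 -> Ab3
D#4 -> F#2
Fb4 -> Abb2
E#5 -> G#3

C3 G#3 Ab3 F#2 Abb2 G#3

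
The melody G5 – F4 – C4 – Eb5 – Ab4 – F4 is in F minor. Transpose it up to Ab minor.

Bb5 Ab4 Eb4 Gb5 Cb5 Ab4

F minor to Ab minor up is a minor third, so every note moves up by that interval.
G5 gives Bb5
F4 gives Ab4
C4 gives Eb4
Eb5 gives Gb5
Ab4 gives Cb5
F4 gives Ab4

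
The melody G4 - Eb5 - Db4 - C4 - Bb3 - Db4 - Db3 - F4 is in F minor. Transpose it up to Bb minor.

F minor to Bb minor up is a perfect fourth, so every note moves up by that interval.
G4 → C5
Eb5 → Ab5
Db4 → Gb4
C4 → F4
Bb3 → Eb4
Db4 → Gb4
Db3 → Gb3
F4 → Bb4

C5 Ab5 Gb4 F4 Eb4 Gb4 Gb3 Bb4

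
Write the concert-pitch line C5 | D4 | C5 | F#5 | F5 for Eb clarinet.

A4 B3 A4 D#5 D5

The Eb clarinet sounds a minor third above written, so the written part must be a minor third below concert — transpose each note down.
C5 becomes A4
D4 becomes B3
C5 becomes A4
F#5 becomes D#5
F5 becomes D5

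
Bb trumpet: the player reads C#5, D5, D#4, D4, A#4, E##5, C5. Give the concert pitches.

B4 C5 C#4 C4 G#4 D##5 Bb4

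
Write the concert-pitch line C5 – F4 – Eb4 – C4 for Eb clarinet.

The Eb clarinet sounds a minor third above written, so the written part must be a minor third below concert — transpose each note down.
C5 gives A4
F4 gives D4
Eb4 gives C4
C4 gives A3

A4 D4 C4 A3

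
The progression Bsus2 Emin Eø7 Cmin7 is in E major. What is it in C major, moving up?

E major up to C major is a minor sixth; each chord root moves by that interval while the quality stays the same.
Bsus2: root B up a minor sixth → G, giving Gsus2.
Emin: root E up a minor sixth → C, giving Cmin.
Eø7: root E up a minor sixth → C, giving Cø7.
Cmin7: root C up a minor sixth → Ab, giving Abmin7.

Gsus2 Cmin Cø7 Abmin7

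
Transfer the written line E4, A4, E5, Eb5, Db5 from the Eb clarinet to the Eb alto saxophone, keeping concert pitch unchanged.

E5 A5 E6 Eb6 Db6

First find concert pitch: the Eb clarinet sounds a minor third above written, so E4 A4 E5 Eb5 Db5 sounds G4 C5 G5 Gb5 Fb5.
Then write for Eb alto saxophone: it sounds a major sixth below written, so the part must be a major sixth above concert.
G4 → E5
C5 → A5
G5 → E6
Gb5 → Eb6
Fb5 → Db6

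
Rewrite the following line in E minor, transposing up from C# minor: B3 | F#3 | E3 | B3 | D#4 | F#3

D4 A3 G3 D4 F#4 A3

C# minor to E minor up is a minor third, so every note moves up by that interval.
B3 -> D4
F#3 -> A3
E3 -> G3
B3 -> D4
D#4 -> F#4
F#3 -> A3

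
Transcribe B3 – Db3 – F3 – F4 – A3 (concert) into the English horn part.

F#4 Ab3 C4 C5 E4

The English horn sounds a perfect fifth below written, so the written part must be a perfect fifth above concert — transpose each note up.
B3 gives F#4
Db3 gives Ab3
F3 gives C4
F4 gives C5
A3 gives E4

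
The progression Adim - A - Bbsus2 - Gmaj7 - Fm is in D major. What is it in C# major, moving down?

D major down to C# major is a minor second; each chord root moves by that interval while the quality stays the same.
Adim: root A down a minor second → G#, giving G#dim.
A: root A down a minor second → G#, giving G#.
Bbsus2: root Bb down a minor second → A, giving Asus2.
Gmaj7: root G down a minor second → F#, giving F#maj7.
Fm: root F down a minor second → E, giving Em.

G#dim G# Asus2 F#maj7 Em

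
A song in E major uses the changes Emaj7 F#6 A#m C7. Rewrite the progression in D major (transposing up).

Dmaj7 E6 G#m Bb7

E major up to D major is a minor seventh; each chord root moves by that interval while the quality stays the same.
Emaj7: root E up a minor seventh → D, giving Dmaj7.
F#6: root F# up a minor seventh → E, giving E6.
A#m: root A# up a minor seventh → G#, giving G#m.
C7: root C up a minor seventh → Bb, giving Bb7.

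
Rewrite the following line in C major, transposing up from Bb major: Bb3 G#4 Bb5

C4 A#4 C6

From Bb up to C is a major second; apply that to each pitch.
Bb3 -> C4
G#4 -> A#4
Bb5 -> C6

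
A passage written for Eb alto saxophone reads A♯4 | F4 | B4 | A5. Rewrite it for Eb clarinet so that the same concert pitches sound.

First find concert pitch: the Eb alto saxophone sounds a major sixth below written, so A♯4 F4 B4 A5 sounds C#4 Ab3 D4 C5.
Then write for Eb clarinet: it sounds a minor third above written, so the part must be a minor third below concert.
C#4 → A#3
Ab3 → F3
D4 → B3
C5 → A4

A#3 F3 B3 A4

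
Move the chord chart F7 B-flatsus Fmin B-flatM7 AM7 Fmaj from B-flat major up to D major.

B-flat major up to D major is a major third; each chord root moves by that interval while the quality stays the same.
F7: root F up a major third → A, giving A7.
B-flatsus: root B-flat up a major third → D, giving Dsus.
Fmin: root F up a major third → A, giving Amin.
B-flatM7: root B-flat up a major third → D, giving DM7.
AM7: root A up a major third → C#, giving C#M7.
Fmaj: root F up a major third → A, giving Amaj.

A7 Dsus Amin DM7 C#M7 Amaj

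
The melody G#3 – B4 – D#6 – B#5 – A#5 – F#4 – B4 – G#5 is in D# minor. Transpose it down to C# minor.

From D# down to C# is a major second; apply that to each pitch.
G#3 gives F#3
B4 gives A4
D#6 gives C#6
B#5 gives A#5
A#5 gives G#5
F#4 gives E4
B4 gives A4
G#5 gives F#5

F#3 A4 C#6 A#5 G#5 E4 A4 F#5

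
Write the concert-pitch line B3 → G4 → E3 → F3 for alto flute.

The alto flute sounds a perfect fourth below written, so the written part must be a perfect fourth above concert — transpose each note up.
B3 -> E4
G4 -> C5
E3 -> A3
F3 -> Bb3

E4 C5 A3 Bb3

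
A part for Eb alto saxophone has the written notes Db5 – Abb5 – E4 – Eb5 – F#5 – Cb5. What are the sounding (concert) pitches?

Fb4 Cbb5 G3 Gb4 A4 Ebb4

Written C4 on the Eb alto saxophone sounds as Eb3, a major sixth lower; apply that shift to every note.
Db5 gives Fb4
Abb5 gives Cbb5
E4 gives G3
Eb5 gives Gb4
F#5 gives A4
Cb5 gives Ebb4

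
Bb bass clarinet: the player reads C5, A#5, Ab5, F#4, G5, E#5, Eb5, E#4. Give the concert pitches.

Bb3 G#4 Gb4 E3 F4 D#4 Db4 D#3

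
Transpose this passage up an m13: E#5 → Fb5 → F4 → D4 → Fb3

E#5 gives C#7
Fb5 gives Dbb7
F4 gives Db6
D4 gives Bb5
Fb3 gives Dbb5

C#7 Dbb7 Db6 Bb5 Dbb5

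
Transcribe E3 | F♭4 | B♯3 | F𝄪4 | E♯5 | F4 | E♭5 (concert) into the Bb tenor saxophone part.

F#4 Gb5 C##5 G##5 F##6 G5 F6

Written C4 sounds as Bb2 on the Bb tenor saxophone, so concert pitches are written a major ninth up.
E3 -> F#4
Fb4 -> Gb5
B#3 -> C##5
F##4 -> G##5
E#5 -> F##6
F4 -> G5
Eb5 -> F6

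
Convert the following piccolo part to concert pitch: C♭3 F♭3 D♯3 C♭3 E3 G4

Cb4 Fb4 D#4 Cb4 E4 G5

The piccolo sounds a perfect octave above written, so transpose each written note up a perfect octave.
Cb3 to Cb4
Fb3 to Fb4
D#3 to D#4
Cb3 to Cb4
E3 to E4
G4 to G5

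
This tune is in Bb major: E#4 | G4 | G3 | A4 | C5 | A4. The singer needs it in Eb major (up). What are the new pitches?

From Bb up to Eb is a perfect fourth; apply that to each pitch.
E#4 gives A#4
G4 gives C5
G3 gives C4
A4 gives D5
C5 gives F5
A4 gives D5

A#4 C5 C4 D5 F5 D5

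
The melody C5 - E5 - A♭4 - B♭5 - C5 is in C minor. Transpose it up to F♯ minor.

C minor to F♯ minor up is an augmented fourth, so every note moves up by that interval.
C5 gives F#5
E5 gives A#5
Ab4 gives D5
Bb5 gives E6
C5 gives F#5

F#5 A#5 D5 E6 F#5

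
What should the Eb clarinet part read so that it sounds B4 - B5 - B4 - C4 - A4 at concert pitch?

G#4 G#5 G#4 A3 F#4

The Eb clarinet sounds a minor third above written, so the written part must be a minor third below concert — transpose each note down.
B4 becomes G#4
B5 becomes G#5
B4 becomes G#4
C4 becomes A3
A4 becomes F#4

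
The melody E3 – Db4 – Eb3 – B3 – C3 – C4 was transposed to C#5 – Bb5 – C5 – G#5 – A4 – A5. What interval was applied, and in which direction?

up a major thirteenth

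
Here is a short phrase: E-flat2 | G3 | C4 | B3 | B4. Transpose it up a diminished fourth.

Eb2 to Abb2
G3 to Cb4
C4 to Fb4
B3 to Eb4
B4 to Eb5

Abb2 Cb4 Fb4 Eb4 Eb5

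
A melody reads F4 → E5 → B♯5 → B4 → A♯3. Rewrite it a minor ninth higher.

F4: a ninth up reaches G, and 13 semitones makes it Gb5.
A minor ninth up from E5 gives F6.
B#5: a ninth up reaches C, and 13 semitones makes it C#7.
A minor ninth up from B4 gives C6.
A#3: a ninth up reaches B, and 13 semitones makes it B4.

Gb5 F6 C#7 C6 B4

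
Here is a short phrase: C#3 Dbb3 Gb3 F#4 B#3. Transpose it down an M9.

B1 Cbb2 Fb2 E3 A#2

C#3: a ninth down reaches B, and 14 semitones makes it B1.
Dbb3: a ninth down reaches C, and 14 semitones makes it Cbb2.
A major ninth down from Gb3 gives Fb2.
F#4: a ninth down reaches E, and 14 semitones makes it E3.
A major ninth down from B#3 gives A#2.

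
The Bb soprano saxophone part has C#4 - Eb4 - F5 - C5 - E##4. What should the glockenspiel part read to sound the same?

First find concert pitch: the Bb soprano saxophone sounds a major second below written, so C#4 Eb4 F5 C5 E##4 sounds B3 Db4 Eb5 Bb4 D##4.
Then write for glockenspiel: it sounds a perfect fifteenth above written, so the part must be a perfect fifteenth below concert.
B3 → B1
Db4 → Db2
Eb5 → Eb3
Bb4 → Bb2
D##4 → D##2

B1 Db2 Eb3 Bb2 D##2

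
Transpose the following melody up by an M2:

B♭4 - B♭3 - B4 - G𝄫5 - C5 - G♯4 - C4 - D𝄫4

C5 C4 C#5 Abb5 D5 A#4 D4 Ebb4

A major second up from Bb4 gives C5.
A major second up from Bb3 gives C4.
B4 up a major second is C#5.
Gbb5: a second up reaches A, and 2 semitones makes it Abb5.
A major second up from C5 gives D5.
A major second up from G#4 gives A#4.
C4 up a major second is D4.
A major second up from Dbb4 gives Ebb4.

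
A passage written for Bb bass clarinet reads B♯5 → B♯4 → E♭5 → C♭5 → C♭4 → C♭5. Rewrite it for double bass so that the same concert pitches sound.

First find concert pitch: the Bb bass clarinet sounds a major ninth below written, so B♯5 B♯4 E♭5 C♭5 C♭4 C♭5 sounds A#4 A#3 Db4 Bbb3 Bbb2 Bbb3.
Then write for double bass: it sounds a perfect octave below written, so the part must be a perfect octave above concert.
A#4 → A#5
A#3 → A#4
Db4 → Db5
Bbb3 → Bbb4
Bbb2 → Bbb3
Bbb3 → Bbb4

A#5 A#4 Db5 Bbb4 Bbb3 Bbb4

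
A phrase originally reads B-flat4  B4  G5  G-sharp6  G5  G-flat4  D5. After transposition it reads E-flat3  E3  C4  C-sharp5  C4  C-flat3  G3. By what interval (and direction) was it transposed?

down a perfect twelfth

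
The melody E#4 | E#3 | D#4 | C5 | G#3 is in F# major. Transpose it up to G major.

From F# up to G is a minor second; apply that to each pitch.
E#4 gives F#4
E#3 gives F#3
D#4 gives E4
C5 gives Db5
G#3 gives A3

F#4 F#3 E4 Db5 A3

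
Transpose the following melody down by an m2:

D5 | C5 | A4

C#5 B4 G#4

D5: a second down reaches C, and 1 semitone makes it C#5.
C5 down a minor second is B4.
A minor second down from A4 gives G#4.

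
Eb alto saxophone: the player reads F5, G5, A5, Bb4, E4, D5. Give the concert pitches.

The Eb alto saxophone sounds a major sixth below written, so transpose each written note down a major sixth.
F5 gives Ab4
G5 gives Bb4
A5 gives C5
Bb4 gives Db4
E4 gives G3
D5 gives F4

Ab4 Bb4 C5 Db4 G3 F4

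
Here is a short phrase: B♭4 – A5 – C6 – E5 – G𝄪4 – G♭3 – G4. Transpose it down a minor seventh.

C4 B4 D5 F#4 A##3 Ab2 A3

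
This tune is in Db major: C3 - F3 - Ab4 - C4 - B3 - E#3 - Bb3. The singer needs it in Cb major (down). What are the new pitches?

Bb2 Eb3 Gb4 Bb3 A3 D#3 Ab3

Db major to Cb major down is a major second, so every note moves down by that interval.
C3 -> Bb2
F3 -> Eb3
Ab4 -> Gb4
C4 -> Bb3
B3 -> A3
E#3 -> D#3
Bb3 -> Ab3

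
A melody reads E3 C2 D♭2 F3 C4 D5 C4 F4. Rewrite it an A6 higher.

C##4 A#2 B2 D#4 A#4 B#5 A#4 D#5

E3: a sixth up reaches C, and 10 semitones makes it C##4.
An augmented sixth up from C2 gives A#2.
An augmented sixth up from Db2 gives B2.
F3 up an augmented sixth is D#4.
C4: a sixth up reaches A, and 10 semitones makes it A#4.
D5 up an augmented sixth is B#5.
C4 up an augmented sixth is A#4.
F4 up an augmented sixth is D#5.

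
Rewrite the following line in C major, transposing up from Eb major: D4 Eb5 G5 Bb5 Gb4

Eb major to C major up is a major sixth, so every note moves up by that interval.
D4 gives B4
Eb5 gives C6
G5 gives E6
Bb5 gives G6
Gb4 gives Eb5

B4 C6 E6 G6 Eb5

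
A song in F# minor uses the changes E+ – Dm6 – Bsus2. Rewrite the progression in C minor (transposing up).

Bb+ Abm6 Fsus2

F# minor up to C minor is a diminished fifth; each chord root moves by that interval while the quality stays the same.
E+: root E up a diminished fifth → Bb, giving Bb+.
Dm6: root D up a diminished fifth → Ab, giving Abm6.
Bsus2: root B up a diminished fifth → F, giving Fsus2.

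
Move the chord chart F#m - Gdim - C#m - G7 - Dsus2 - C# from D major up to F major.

D major up to F major is a minor third; each chord root moves by that interval while the quality stays the same.
F#m: root F# up a minor third → A, giving Am.
Gdim: root G up a minor third → Bb, giving Bbdim.
C#m: root C# up a minor third → E, giving Em.
G7: root G up a minor third → Bb, giving Bb7.
Dsus2: root D up a minor third → F, giving Fsus2.
C#: root C# up a minor third → E, giving E.

Am Bbdim Em Bb7 Fsus2 E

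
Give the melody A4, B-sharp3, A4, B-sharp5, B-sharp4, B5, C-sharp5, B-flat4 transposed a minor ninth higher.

Bb5 C#5 Bb5 C#7 C#6 C7 D6 Cb6

A minor ninth up from A4 gives Bb5.
B#3: a ninth up reaches C, and 13 semitones makes it C#5.
A minor ninth up from A4 gives Bb5.
A minor ninth up from B#5 gives C#7.
B#4: a ninth up reaches C, and 13 semitones makes it C#6.
B5: a ninth up reaches C, and 13 semitones makes it C7.
C#5: a ninth up reaches D, and 13 semitones makes it D6.
A minor ninth up from Bb4 gives Cb6.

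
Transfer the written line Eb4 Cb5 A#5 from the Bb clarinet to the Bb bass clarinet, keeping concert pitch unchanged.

Eb5 Cb6 A#6

First find concert pitch: the Bb clarinet sounds a major second below written, so Eb4 Cb5 A#5 sounds Db4 Bbb4 G#5.
Then write for Bb bass clarinet: it sounds a major ninth below written, so the part must be a major ninth above concert.
Db4 → Eb5
Bbb4 → Cb6
G#5 → A#6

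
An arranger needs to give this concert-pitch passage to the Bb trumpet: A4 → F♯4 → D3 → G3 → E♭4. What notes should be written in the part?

B4 G#4 E3 A3 F4

The Bb trumpet sounds a major second below written, so the written part must be a major second above concert — transpose each note up.
A4 gives B4
F#4 gives G#4
D3 gives E3
G3 gives A3
Eb4 gives F4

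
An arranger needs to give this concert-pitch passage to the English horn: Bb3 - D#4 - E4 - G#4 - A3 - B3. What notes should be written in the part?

F4 A#4 B4 D#5 E4 F#4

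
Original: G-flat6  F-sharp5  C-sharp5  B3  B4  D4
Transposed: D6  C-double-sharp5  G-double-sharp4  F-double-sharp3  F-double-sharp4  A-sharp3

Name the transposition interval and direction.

down a diminished fourth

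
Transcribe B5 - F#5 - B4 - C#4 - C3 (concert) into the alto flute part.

E6 B5 E5 F#4 F3

Written C4 sounds as G3 on the alto flute, so concert pitches are written a perfect fourth up.
B5 becomes E6
F#5 becomes B5
B4 becomes E5
C#4 becomes F#4
C3 becomes F3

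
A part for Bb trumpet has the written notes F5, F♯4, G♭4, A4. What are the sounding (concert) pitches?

Eb5 E4 Fb4 G4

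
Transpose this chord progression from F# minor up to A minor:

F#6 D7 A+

A6 F7 C+

F# minor up to A minor is a minor third; each chord root moves by that interval while the quality stays the same.
F#6: root F# up a minor third → A, giving A6.
D7: root D up a minor third → F, giving F7.
A+: root A up a minor third → C, giving C+.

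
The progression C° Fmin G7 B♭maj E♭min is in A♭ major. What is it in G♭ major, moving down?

Bb° Ebmin F7 Abmaj Dbmin

A♭ major down to G♭ major is a major second; each chord root moves by that interval while the quality stays the same.
C°: root C down a major second → Bb, giving Bb°.
Fmin: root F down a major second → Eb, giving Ebmin.
G7: root G down a major second → F, giving F7.
B♭maj: root B♭ down a major second → Ab, giving Abmaj.
E♭min: root E♭ down a major second → Db, giving Dbmin.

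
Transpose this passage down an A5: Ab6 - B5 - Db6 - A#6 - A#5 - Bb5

Ab6 to Dbb6
B5 to Eb5
Db6 to Gbb5
A#6 to D6
A#5 to D5
Bb5 to Ebb5

Dbb6 Eb5 Gbb5 D6 D5 Ebb5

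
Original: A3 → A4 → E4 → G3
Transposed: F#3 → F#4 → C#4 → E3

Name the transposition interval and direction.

From A3 to F#3 is 3 letter names — a third of some quality.
F#3 to A3 is 3 semitones, which makes it a minor third; the second version is lower, so the direction is down.
Checking another pair — G3 → E3 — gives the same interval.

down a minor third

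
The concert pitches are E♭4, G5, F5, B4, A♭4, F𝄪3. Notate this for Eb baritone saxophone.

C6 E7 D7 G#6 F6 D##5

Written C4 sounds as Eb2 on the Eb baritone saxophone, so concert pitches are written a major thirteenth up.
Eb4 gives C6
G5 gives E7
F5 gives D7
B4 gives G#6
Ab4 gives F6
F##3 gives D##5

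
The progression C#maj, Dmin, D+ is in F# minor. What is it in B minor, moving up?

F# minor up to B minor is a perfect fourth; each chord root moves by that interval while the quality stays the same.
C#maj: root C# up a perfect fourth → F#, giving F#maj.
Dmin: root D up a perfect fourth → G, giving Gmin.
D+: root D up a perfect fourth → G, giving G+.

F#maj Gmin G+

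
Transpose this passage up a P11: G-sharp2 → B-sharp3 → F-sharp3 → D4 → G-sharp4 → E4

C#4 E#5 B4 G5 C#6 A5

G#2 gives C#4
B#3 gives E#5
F#3 gives B4
D4 gives G5
G#4 gives C#6
E4 gives A5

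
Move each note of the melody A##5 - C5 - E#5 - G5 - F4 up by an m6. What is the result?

F##6 Ab5 C#6 Eb6 Db5

A##5: a sixth up reaches F, and 8 semitones makes it F##6.
C5 up a minor sixth is Ab5.
A minor sixth up from E#5 gives C#6.
G5 up a minor sixth is Eb6.
A minor sixth up from F4 gives Db5.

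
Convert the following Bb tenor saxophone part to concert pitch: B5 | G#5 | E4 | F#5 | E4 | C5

The Bb tenor saxophone sounds a major ninth below written, so transpose each written note down a major ninth.
B5 to A4
G#5 to F#4
E4 to D3
F#5 to E4
E4 to D3
C5 to Bb3

A4 F#4 D3 E4 D3 Bb3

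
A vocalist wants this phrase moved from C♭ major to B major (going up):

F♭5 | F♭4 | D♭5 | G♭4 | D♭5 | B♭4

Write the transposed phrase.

E6 E5 C#6 F#5 C#6 A#5

C♭ major to B major up is an augmented seventh, so every note moves up by that interval.
Fb5 becomes E6
Fb4 becomes E5
Db5 becomes C#6
Gb4 becomes F#5
Db5 becomes C#6
Bb4 becomes A#5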